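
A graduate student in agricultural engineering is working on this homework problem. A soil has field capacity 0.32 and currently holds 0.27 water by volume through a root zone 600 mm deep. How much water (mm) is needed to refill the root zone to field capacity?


SMD = (FC - theta) * D
    = (0.32 - 0.27) * 600
    = 0.050 * 600
    = 30 mm


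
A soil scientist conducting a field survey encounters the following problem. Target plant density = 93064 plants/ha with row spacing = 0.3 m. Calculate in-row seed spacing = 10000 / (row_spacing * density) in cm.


spacing = 10000 / (row_sp * density)
        = 10000 / (0.3 * 93064)
        = 10000 / 27919.20
        = 0.35818 m = 35.82 cm


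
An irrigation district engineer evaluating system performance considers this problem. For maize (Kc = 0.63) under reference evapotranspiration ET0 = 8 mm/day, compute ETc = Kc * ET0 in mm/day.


ETc = Kc * ET0
    = 0.63 * 8
    = 5.04 mm/day


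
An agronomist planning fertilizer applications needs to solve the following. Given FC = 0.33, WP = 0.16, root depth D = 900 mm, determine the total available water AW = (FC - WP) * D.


AW = (FC - WP) * D
   = (0.33 - 0.16) * 900
   = 0.17 * 900
   = 153 mm


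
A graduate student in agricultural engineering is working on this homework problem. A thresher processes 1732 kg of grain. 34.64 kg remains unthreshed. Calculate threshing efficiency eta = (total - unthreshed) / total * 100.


eta = (total - unthreshed) / total * 100
    = (1732 - 34.64) / 1732 * 100
    = 1697.36 / 1732 * 100
    = 98%


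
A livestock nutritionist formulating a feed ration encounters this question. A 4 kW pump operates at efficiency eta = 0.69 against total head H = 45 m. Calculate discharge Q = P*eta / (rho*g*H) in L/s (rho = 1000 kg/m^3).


Q = (P * 1000 * eta) / (rho * g * H)
  = (4 * 1000 * 0.69) / (1000 * 9.81 * 45)
  = 2760 / 441450
  = 0.00625 m^3/s = 6.25 L/s


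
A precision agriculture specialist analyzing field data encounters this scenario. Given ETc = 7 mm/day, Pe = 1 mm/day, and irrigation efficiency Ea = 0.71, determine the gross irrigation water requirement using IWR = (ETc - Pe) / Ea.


IWR = (ETc - Pe) / Ea
    = (7 - 1) / 0.71
    = 6 / 0.71
    = 8.45 mm/day


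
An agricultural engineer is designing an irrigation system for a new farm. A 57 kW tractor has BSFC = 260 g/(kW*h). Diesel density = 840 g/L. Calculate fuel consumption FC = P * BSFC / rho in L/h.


FC = P * BSFC / rho_fuel
   = 57 * 260 / 840
   = 14820 / 840
   = 17.64 L/h


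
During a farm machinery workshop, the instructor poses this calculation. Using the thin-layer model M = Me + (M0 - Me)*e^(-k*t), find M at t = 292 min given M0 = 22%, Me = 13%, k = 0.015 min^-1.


M = Me + (M0 - Me) * e^(-k*t)
  = 13 + (22 - 13) * e^(-0.015*292)
  = 13 + 9 * e^(-4.380)
  = 13 + 9 * 0.01253
  = 13 + 0.1127
  = 13.11%


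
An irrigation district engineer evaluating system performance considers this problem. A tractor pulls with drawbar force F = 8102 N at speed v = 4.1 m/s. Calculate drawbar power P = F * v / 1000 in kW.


P = F * v / 1000
  = 8102 * 4.1 / 1000
  = 33218.20 / 1000
  = 33.22 kW


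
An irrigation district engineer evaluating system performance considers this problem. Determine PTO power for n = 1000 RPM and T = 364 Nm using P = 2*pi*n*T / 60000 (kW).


P = 2*pi*n*T / 60000
  = 2*pi * 1000 * 364 / 60000
  = 2287079.45 / 60000
  = 38.12 kW


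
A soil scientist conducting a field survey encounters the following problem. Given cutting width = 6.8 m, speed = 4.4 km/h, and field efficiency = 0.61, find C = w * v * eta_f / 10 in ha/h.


C = w * v * eta_f / 10
  = 6.8 * 4.4 * 0.61 / 10
  = 18.25 / 10
  = 1.83 ha/h


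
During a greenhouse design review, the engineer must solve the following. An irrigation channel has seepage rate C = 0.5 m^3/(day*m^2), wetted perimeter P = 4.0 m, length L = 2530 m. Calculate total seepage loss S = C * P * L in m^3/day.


S = C * P * L
  = 0.5 * 4.0 * 2530
  = 5060 m^3/day


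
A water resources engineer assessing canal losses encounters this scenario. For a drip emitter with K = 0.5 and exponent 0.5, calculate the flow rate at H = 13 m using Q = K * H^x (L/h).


Q = K * H^x
  = 0.5 * 13^0.5
  = 0.5 * 3.6056
  = 1.80 L/h


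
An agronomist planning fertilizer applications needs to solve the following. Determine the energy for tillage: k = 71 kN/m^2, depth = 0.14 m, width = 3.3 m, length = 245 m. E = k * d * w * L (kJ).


E = k * d * w * L
  = 71 * 0.14 * 3.3 * 245
  = 8036.49 kJ


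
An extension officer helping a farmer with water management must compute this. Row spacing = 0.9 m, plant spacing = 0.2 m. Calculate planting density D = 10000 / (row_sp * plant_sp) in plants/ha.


D = 10000 / (row_sp * plant_sp)
  = 10000 / (0.9 * 0.2)
  = 10000 / 0.1800
  = 55555.56 plants/ha


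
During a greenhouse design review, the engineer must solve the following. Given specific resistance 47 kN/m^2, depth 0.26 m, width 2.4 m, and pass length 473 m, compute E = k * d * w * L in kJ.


E = k * d * w * L
  = 47 * 0.26 * 2.4 * 473
  = 13872.14 kJ


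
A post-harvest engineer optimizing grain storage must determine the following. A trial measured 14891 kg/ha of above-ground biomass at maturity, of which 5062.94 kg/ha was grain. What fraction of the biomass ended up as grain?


HI = grain_yield / biomass
   = 5062.94 / 14891
   = 0.34


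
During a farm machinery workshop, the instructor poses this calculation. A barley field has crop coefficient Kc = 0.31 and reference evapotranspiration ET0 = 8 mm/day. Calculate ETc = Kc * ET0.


ETc = Kc * ET0
    = 0.31 * 8
    = 2.48 mm/day


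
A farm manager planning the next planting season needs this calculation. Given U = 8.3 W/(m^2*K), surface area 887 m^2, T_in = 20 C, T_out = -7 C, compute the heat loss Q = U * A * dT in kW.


dT = 20 - (-7) = 27 K
Q = U * A * dT
  = 8.3 * 887 * 27
  = 198776.70 W = 198.78 kW


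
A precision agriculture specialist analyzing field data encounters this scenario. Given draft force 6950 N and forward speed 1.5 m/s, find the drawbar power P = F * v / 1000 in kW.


P = F * v / 1000
  = 6950 * 1.5 / 1000
  = 10425 / 1000
  = 10.43 kW


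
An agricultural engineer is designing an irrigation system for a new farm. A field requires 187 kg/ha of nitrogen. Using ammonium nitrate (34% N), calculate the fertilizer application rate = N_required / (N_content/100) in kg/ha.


Rate = N_required / (N_content / 100)
     = 187 / (34 / 100)
     = 187 / 0.34
     = 550 kg/ha


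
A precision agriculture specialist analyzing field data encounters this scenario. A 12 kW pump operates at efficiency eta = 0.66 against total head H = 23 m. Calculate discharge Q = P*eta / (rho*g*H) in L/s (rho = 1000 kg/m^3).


Q = (P * 1000 * eta) / (rho * g * H)
  = (12 * 1000 * 0.66) / (1000 * 9.81 * 23)
  = 7920 / 225630
  = 0.03510 m^3/s = 35.10 L/s


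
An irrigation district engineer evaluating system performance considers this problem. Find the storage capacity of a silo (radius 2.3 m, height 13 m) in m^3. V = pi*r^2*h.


V = pi * r^2 * h
  = pi * 2.3^2 * 13
  = pi * 5.29 * 13
  = 216.05 m^3


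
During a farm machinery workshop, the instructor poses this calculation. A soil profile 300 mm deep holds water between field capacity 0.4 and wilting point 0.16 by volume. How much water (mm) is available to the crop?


AW = (FC - WP) * D
   = (0.4 - 0.16) * 300
   = 0.24 * 300
   = 72 mm


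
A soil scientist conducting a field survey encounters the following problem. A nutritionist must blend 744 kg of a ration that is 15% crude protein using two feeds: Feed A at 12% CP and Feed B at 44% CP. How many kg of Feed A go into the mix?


parts_A = CP_b - target = 44 - 15 = 29
parts_B = target - CP_a = 15 - 12 = 3
total_parts = 29 + 3 = 32
Feed A = 744 * 29 / 32 = 674.25 kg
Feed B = 744 * 3 / 32 = 69.75 kg

674.25 kg


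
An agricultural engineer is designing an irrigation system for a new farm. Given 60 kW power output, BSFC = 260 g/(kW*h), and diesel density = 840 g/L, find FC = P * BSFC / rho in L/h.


FC = P * BSFC / rho_fuel
   = 60 * 260 / 840
   = 15600 / 840
   = 18.57 L/h


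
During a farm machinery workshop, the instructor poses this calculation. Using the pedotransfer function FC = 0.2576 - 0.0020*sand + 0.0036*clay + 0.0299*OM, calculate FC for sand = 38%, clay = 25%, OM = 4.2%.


FC = 0.2576 - 0.0020*38 + 0.0036*25 + 0.0299*4.2
   = 0.2576 - 0.0760 + 0.0900 + 0.1256
   = 0.3972


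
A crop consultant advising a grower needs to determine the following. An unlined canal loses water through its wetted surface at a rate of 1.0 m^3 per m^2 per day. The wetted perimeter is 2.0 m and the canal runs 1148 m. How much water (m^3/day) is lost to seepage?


S = C * P * L
  = 1.0 * 2.0 * 1148
  = 2296 m^3/day


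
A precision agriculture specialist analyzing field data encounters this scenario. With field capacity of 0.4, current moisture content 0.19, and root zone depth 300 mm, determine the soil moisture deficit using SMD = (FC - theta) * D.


SMD = (FC - theta) * D
    = (0.4 - 0.19) * 300
    = 0.210 * 300
    = 63 mm


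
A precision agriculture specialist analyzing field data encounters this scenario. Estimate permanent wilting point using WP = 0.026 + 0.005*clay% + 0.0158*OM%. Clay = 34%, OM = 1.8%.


WP = 0.026 + 0.005*34 + 0.0158*1.8
   = 0.026 + 0.1700 + 0.0284
   = 0.2244


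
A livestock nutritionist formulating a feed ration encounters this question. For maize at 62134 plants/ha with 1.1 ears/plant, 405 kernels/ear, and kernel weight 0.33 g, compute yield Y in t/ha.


Y = density * ears * kernels * kw
  = 62134 * 1.1 * 405 * 0.33 g/ha
  = 9134630.01 g/ha
  = 9134.63 kg/ha = 9.13 t/ha


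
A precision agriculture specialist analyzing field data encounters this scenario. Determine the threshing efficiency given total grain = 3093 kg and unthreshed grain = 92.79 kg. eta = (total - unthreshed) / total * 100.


eta = (total - unthreshed) / total * 100
    = (3093 - 92.79) / 3093 * 100
    = 3000.21 / 3093 * 100
    = 97%


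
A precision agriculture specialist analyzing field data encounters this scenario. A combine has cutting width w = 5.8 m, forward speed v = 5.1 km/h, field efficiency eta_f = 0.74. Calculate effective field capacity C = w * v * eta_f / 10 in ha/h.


C = w * v * eta_f / 10
  = 5.8 * 5.1 * 0.74 / 10
  = 21.89 / 10
  = 2.19 ha/h


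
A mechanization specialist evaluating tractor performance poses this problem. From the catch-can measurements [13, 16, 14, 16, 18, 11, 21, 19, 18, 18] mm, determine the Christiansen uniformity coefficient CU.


xbar = 164 / 10 = 16.400
sum|xi - xbar| = 24
CU = 100 * (1 - 24 / (10 * 16.400))
   = 100 * (1 - 0.1463)
   = 85.37%


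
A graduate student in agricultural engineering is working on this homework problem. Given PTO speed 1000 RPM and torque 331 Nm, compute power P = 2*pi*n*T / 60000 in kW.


P = 2*pi*n*T / 60000
  = 2*pi * 1000 * 331 / 60000
  = 2079734.34 / 60000
  = 34.66 kW


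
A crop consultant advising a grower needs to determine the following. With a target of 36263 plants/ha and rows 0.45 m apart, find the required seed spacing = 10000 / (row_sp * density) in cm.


spacing = 10000 / (row_sp * density)
        = 10000 / (0.45 * 36263)
        = 10000 / 16318.35
        = 0.61281 m = 61.28 cm


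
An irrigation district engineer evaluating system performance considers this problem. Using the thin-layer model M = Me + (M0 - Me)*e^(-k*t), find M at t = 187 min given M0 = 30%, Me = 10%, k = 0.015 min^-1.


M = Me + (M0 - Me) * e^(-k*t)
  = 10 + (30 - 10) * e^(-0.015*187)
  = 10 + 20 * e^(-2.805)
  = 10 + 20 * 0.06051
  = 10 + 1.2101
  = 11.21%


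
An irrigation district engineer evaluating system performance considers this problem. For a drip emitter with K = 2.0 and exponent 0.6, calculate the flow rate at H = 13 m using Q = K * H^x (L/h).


Q = K * H^x
  = 2.0 * 13^0.6
  = 2.0 * 4.6598
  = 9.32 L/h


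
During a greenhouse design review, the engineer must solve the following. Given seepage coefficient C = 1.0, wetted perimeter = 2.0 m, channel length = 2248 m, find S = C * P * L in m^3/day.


S = C * P * L
  = 1.0 * 2.0 * 2248
  = 4496 m^3/day


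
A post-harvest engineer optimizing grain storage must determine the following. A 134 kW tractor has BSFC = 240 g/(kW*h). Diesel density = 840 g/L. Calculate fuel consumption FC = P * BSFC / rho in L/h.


FC = P * BSFC / rho_fuel
   = 134 * 240 / 840
   = 32160 / 840
   = 38.29 L/h


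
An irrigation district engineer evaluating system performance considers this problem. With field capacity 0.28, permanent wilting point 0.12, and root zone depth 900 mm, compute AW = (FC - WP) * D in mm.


AW = (FC - WP) * D
   = (0.28 - 0.12) * 900
   = 0.16 * 900
   = 144 mm


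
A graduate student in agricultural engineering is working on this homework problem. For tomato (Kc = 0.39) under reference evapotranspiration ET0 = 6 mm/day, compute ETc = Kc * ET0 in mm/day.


ETc = Kc * ET0
    = 0.39 * 6
    = 2.34 mm/day


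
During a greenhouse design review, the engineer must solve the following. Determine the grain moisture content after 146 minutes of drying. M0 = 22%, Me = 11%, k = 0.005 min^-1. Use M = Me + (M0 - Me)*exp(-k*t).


M = Me + (M0 - Me) * e^(-k*t)
  = 11 + (22 - 11) * e^(-0.005*146)
  = 11 + 11 * e^(-0.730)
  = 11 + 11 * 0.48191
  = 11 + 5.3010
  = 16.30%


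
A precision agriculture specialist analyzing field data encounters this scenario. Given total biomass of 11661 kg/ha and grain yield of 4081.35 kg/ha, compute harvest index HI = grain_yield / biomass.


HI = grain_yield / biomass
   = 4081.35 / 11661
   = 0.35


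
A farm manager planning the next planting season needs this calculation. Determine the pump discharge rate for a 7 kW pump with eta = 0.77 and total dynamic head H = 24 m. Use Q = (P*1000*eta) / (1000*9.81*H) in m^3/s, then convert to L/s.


Q = (P * 1000 * eta) / (rho * g * H)
  = (7 * 1000 * 0.77) / (1000 * 9.81 * 24)
  = 5390 / 235440
  = 0.02289 m^3/s = 22.89 L/s


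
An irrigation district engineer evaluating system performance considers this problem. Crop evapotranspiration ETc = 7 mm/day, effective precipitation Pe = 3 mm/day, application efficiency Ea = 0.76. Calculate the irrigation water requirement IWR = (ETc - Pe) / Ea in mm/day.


IWR = (ETc - Pe) / Ea
    = (7 - 3) / 0.76
    = 4 / 0.76
    = 5.26 mm/day


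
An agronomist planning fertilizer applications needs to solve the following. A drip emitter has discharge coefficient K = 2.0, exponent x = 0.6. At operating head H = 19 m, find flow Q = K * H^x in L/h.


Q = K * H^x
  = 2.0 * 19^0.6
  = 2.0 * 5.8513
  = 11.70 L/h


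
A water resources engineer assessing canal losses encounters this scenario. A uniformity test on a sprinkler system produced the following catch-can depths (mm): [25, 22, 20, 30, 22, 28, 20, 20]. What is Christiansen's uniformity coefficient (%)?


xbar = 187 / 8 = 23.375
sum|xi - xbar| = 25.750
CU = 100 * (1 - 25.750 / (8 * 23.375))
   = 100 * (1 - 0.1377)
   = 86.23%


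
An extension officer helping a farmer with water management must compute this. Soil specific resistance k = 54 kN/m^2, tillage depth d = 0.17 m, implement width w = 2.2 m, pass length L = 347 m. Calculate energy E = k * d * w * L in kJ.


E = k * d * w * L
  = 54 * 0.17 * 2.2 * 347
  = 7008.01 kJ


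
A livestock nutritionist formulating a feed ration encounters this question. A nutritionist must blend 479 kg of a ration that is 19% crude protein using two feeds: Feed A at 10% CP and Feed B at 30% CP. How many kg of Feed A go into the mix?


parts_A = CP_b - target = 30 - 19 = 11
parts_B = target - CP_a = 19 - 10 = 9
total_parts = 11 + 9 = 20
Feed A = 479 * 11 / 20 = 263.45 kg
Feed B = 479 * 9 / 20 = 215.55 kg

263.45 kg


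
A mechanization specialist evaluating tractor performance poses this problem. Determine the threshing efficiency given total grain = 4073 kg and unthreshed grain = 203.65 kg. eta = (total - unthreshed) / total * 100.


eta = (total - unthreshed) / total * 100
    = (4073 - 203.65) / 4073 * 100
    = 3869.35 / 4073 * 100
    = 95%


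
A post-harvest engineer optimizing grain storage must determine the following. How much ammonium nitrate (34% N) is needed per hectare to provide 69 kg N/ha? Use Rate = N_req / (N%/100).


Rate = N_required / (N_content / 100)
     = 69 / (34 / 100)
     = 69 / 0.34
     = 202.94 kg/ha


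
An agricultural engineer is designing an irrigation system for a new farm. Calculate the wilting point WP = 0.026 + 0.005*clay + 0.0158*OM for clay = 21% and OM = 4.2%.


WP = 0.026 + 0.005*21 + 0.0158*4.2
   = 0.026 + 0.1050 + 0.0664
   = 0.1974


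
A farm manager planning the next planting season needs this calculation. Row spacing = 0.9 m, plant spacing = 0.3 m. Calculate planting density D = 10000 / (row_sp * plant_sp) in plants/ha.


D = 10000 / (row_sp * plant_sp)
  = 10000 / (0.9 * 0.3)
  = 10000 / 0.2700
  = 37037.04 plants/ha


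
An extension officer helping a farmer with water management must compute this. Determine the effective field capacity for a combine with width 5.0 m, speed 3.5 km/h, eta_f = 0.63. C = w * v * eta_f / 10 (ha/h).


C = w * v * eta_f / 10
  = 5.0 * 3.5 * 0.63 / 10
  = 11.03 / 10
  = 1.10 ha/h


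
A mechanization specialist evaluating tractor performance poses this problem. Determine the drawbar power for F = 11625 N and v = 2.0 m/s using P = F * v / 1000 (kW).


P = F * v / 1000
  = 11625 * 2.0 / 1000
  = 23250 / 1000
  = 23.25 kW


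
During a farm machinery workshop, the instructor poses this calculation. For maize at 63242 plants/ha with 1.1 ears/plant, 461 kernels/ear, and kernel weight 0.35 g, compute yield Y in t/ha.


Y = density * ears * kernels * kw
  = 63242 * 1.1 * 461 * 0.35 g/ha
  = 11224506.37 g/ha
  = 11224.51 kg/ha = 11.22 t/ha


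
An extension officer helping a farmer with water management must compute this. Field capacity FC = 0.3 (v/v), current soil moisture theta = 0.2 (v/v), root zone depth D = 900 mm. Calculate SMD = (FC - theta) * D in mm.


SMD = (FC - theta) * D
    = (0.3 - 0.2) * 900
    = 0.100 * 900
    = 90 mm


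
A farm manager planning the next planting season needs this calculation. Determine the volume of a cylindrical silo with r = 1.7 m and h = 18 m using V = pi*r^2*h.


V = pi * r^2 * h
  = pi * 1.7^2 * 18
  = pi * 2.89 * 18
  = 163.43 m^3


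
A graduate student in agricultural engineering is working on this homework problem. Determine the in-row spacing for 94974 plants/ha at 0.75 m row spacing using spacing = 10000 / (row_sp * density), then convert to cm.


spacing = 10000 / (row_sp * density)
        = 10000 / (0.75 * 94974)
        = 10000 / 71230.50
        = 0.14039 m = 14.04 cm


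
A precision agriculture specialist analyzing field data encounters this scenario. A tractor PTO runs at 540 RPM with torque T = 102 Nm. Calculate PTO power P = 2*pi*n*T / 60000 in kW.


P = 2*pi*n*T / 60000
  = 2*pi * 540 * 102 / 60000
  = 346077.85 / 60000
  = 5.77 kW


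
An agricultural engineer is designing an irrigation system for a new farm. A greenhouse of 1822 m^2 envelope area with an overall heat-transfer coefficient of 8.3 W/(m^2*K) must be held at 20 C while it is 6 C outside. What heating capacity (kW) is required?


dT = 20 - (6) = 14 K
Q = U * A * dT
  = 8.3 * 1822 * 14
  = 211716.40 W = 211.72 kW


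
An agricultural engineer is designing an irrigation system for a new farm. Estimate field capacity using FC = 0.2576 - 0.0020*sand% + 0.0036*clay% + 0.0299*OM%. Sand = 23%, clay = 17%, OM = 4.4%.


FC = 0.2576 - 0.0020*23 + 0.0036*17 + 0.0299*4.4
   = 0.2576 - 0.0460 + 0.0612 + 0.1316
   = 0.4044


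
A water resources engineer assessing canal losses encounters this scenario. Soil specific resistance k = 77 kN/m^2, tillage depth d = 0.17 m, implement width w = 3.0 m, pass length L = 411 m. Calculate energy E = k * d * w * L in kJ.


E = k * d * w * L
  = 77 * 0.17 * 3.0 * 411
  = 16139.97 kJ


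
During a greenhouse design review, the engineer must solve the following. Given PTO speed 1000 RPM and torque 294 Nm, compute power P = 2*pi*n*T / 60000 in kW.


P = 2*pi*n*T / 60000
  = 2*pi * 1000 * 294 / 60000
  = 1847256.48 / 60000
  = 30.79 kW


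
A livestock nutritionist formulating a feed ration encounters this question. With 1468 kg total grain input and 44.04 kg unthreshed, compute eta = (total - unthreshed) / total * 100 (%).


eta = (total - unthreshed) / total * 100
    = (1468 - 44.04) / 1468 * 100
    = 1423.96 / 1468 * 100
    = 97%


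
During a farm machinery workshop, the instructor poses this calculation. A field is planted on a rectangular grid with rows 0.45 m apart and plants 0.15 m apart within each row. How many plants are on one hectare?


D = 10000 / (row_sp * plant_sp)
  = 10000 / (0.45 * 0.15)
  = 10000 / 0.0675
  = 148148.15 plants/ha


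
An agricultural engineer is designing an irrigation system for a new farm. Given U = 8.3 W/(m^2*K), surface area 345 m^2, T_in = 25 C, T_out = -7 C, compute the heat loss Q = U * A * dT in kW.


dT = 25 - (-7) = 32 K
Q = U * A * dT
  = 8.3 * 345 * 32
  = 91632 W = 91.63 kW


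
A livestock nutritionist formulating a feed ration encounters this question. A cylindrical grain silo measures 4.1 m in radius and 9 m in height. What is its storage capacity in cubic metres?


V = pi * r^2 * h
  = pi * 4.1^2 * 9
  = pi * 16.81 * 9
  = 475.29 m^3


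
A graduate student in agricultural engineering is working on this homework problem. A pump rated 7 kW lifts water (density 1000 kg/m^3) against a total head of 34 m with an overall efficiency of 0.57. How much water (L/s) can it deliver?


Q = (P * 1000 * eta) / (rho * g * H)
  = (7 * 1000 * 0.57) / (1000 * 9.81 * 34)
  = 3990 / 333540
  = 0.01196 m^3/s = 11.96 L/s


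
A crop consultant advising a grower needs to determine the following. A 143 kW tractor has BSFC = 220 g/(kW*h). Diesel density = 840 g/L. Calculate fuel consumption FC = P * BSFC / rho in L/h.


FC = P * BSFC / rho_fuel
   = 143 * 220 / 840
   = 31460 / 840
   = 37.45 L/h


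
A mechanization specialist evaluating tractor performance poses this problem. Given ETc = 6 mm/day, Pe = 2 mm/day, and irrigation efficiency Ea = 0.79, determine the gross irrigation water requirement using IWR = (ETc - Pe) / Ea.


IWR = (ETc - Pe) / Ea
    = (6 - 2) / 0.79
    = 4 / 0.79
    = 5.06 mm/day


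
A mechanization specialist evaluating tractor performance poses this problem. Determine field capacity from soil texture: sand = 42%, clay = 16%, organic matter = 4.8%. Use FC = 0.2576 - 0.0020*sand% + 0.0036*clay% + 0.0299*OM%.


FC = 0.2576 - 0.0020*42 + 0.0036*16 + 0.0299*4.8
   = 0.2576 - 0.0840 + 0.0576 + 0.1435
   = 0.3747


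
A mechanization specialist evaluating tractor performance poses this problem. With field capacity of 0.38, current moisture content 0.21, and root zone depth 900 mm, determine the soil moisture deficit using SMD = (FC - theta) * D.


SMD = (FC - theta) * D
    = (0.38 - 0.21) * 900
    = 0.170 * 900
    = 153 mm


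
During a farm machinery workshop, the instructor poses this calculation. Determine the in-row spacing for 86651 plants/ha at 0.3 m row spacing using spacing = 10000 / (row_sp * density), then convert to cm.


spacing = 10000 / (row_sp * density)
        = 10000 / (0.3 * 86651)
        = 10000 / 25995.30
        = 0.38468 m = 38.47 cm


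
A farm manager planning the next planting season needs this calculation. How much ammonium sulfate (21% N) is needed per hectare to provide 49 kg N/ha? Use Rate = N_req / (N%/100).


Rate = N_required / (N_content / 100)
     = 49 / (21 / 100)
     = 49 / 0.21
     = 233.33 kg/ha


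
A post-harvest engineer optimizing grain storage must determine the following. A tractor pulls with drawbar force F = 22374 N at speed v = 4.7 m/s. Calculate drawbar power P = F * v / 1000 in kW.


P = F * v / 1000
  = 22374 * 4.7 / 1000
  = 105157.80 / 1000
  = 105.16 kW


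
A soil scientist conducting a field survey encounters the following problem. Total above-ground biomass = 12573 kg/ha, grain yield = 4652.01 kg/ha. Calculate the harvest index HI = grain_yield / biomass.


HI = grain_yield / biomass
   = 4652.01 / 12573
   = 0.37


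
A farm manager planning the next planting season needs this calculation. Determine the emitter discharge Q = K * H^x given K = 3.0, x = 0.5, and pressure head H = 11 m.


Q = K * H^x
  = 3.0 * 11^0.5
  = 3.0 * 3.3166
  = 9.95 L/h


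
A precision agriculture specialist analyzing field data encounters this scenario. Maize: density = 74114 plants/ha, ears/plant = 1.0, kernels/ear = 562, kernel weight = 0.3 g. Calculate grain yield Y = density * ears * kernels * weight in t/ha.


Y = density * ears * kernels * kw
  = 74114 * 1.0 * 562 * 0.3 g/ha
  = 12495620.40 g/ha
  = 12495.62 kg/ha = 12.50 t/ha


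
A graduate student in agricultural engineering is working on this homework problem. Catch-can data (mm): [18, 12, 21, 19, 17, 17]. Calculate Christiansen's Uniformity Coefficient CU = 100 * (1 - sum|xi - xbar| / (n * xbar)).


xbar = 104 / 6 = 17.333
sum|xi - xbar| = 12
CU = 100 * (1 - 12 / (6 * 17.333))
   = 100 * (1 - 0.1154)
   = 88.46%


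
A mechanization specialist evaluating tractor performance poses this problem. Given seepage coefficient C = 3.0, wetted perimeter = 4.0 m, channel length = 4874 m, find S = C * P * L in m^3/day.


S = C * P * L
  = 3.0 * 4.0 * 4874
  = 58488 m^3/day


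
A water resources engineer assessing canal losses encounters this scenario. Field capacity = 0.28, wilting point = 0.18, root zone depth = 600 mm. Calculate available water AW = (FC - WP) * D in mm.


AW = (FC - WP) * D
   = (0.28 - 0.18) * 600
   = 0.10 * 600
   = 60 mm


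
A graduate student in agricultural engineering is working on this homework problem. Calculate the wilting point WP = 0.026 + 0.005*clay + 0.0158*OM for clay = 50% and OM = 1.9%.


WP = 0.026 + 0.005*50 + 0.0158*1.9
   = 0.026 + 0.2500 + 0.0300
   = 0.3060


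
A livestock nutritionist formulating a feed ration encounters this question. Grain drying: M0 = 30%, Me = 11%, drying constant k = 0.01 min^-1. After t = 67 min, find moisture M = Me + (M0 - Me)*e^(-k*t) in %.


M = Me + (M0 - Me) * e^(-k*t)
  = 11 + (30 - 11) * e^(-0.01*67)
  = 11 + 19 * e^(-0.670)
  = 11 + 19 * 0.51171
  = 11 + 9.7225
  = 20.72%


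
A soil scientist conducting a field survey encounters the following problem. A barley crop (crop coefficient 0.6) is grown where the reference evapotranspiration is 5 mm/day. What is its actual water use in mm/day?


ETc = Kc * ET0
    = 0.6 * 5
    = 3 mm/day


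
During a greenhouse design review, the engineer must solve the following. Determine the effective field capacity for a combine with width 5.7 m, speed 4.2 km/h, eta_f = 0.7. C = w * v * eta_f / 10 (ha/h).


C = w * v * eta_f / 10
  = 5.7 * 4.2 * 0.7 / 10
  = 16.76 / 10
  = 1.68 ha/h


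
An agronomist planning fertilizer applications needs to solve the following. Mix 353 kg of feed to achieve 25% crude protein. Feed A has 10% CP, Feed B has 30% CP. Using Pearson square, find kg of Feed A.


parts_A = CP_b - target = 30 - 25 = 5
parts_B = target - CP_a = 25 - 10 = 15
total_parts = 5 + 15 = 20
Feed A = 353 * 5 / 20 = 88.25 kg
Feed B = 353 * 15 / 20 = 264.75 kg

88.25 kg


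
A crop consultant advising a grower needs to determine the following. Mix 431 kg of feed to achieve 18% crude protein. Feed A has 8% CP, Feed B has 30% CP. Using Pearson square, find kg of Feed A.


parts_A = CP_b - target = 30 - 18 = 12
parts_B = target - CP_a = 18 - 8 = 10
total_parts = 12 + 10 = 22
Feed A = 431 * 12 / 22 = 235.09 kg
Feed B = 431 * 10 / 22 = 195.91 kg

235.09 kg


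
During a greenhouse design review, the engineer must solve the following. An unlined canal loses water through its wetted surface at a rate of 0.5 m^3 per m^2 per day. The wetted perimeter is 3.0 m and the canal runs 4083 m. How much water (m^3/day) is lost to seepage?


S = C * P * L
  = 0.5 * 3.0 * 4083
  = 6124.50 m^3/day


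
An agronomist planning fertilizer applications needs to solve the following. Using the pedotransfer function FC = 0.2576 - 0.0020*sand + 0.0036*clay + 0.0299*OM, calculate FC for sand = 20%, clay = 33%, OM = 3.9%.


FC = 0.2576 - 0.0020*20 + 0.0036*33 + 0.0299*3.9
   = 0.2576 - 0.0400 + 0.1188 + 0.1166
   = 0.4530


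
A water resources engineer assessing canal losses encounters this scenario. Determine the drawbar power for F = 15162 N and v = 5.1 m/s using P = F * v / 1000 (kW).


P = F * v / 1000
  = 15162 * 5.1 / 1000
  = 77326.20 / 1000
  = 77.33 kW


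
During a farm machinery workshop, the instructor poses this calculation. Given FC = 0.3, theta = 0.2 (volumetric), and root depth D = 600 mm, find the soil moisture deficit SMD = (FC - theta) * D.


SMD = (FC - theta) * D
    = (0.3 - 0.2) * 600
    = 0.100 * 600
    = 60 mm


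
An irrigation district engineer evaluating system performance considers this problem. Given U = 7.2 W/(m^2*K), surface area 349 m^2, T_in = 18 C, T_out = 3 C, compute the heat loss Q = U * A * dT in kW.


dT = 18 - (3) = 15 K
Q = U * A * dT
  = 7.2 * 349 * 15
  = 37692 W = 37.69 kW


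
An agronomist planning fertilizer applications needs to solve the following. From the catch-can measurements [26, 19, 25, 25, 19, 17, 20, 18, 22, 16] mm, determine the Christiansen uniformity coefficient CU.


xbar = 207 / 10 = 20.700
sum|xi - xbar| = 30.400
CU = 100 * (1 - 30.400 / (10 * 20.700))
   = 100 * (1 - 0.1469)
   = 85.31%


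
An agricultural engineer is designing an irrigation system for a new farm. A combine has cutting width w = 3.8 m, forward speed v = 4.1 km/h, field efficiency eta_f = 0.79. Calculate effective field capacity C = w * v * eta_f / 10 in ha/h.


C = w * v * eta_f / 10
  = 3.8 * 4.1 * 0.79 / 10
  = 12.31 / 10
  = 1.23 ha/h


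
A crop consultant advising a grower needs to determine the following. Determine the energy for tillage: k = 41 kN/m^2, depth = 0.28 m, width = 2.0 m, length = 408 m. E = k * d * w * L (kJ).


E = k * d * w * L
  = 41 * 0.28 * 2.0 * 408
  = 9367.68 kJ


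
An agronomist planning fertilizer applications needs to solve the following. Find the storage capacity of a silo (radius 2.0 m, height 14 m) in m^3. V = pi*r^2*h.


V = pi * r^2 * h
  = pi * 2.0^2 * 14
  = pi * 4 * 14
  = 175.93 m^3


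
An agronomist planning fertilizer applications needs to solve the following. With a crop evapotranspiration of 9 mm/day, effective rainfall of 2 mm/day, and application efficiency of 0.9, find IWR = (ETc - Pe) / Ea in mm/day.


IWR = (ETc - Pe) / Ea
    = (9 - 2) / 0.9
    = 7 / 0.9
    = 7.78 mm/day


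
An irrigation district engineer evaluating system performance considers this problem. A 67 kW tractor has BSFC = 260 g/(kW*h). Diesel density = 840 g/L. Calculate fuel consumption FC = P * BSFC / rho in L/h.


FC = P * BSFC / rho_fuel
   = 67 * 260 / 840
   = 17420 / 840
   = 20.74 L/h


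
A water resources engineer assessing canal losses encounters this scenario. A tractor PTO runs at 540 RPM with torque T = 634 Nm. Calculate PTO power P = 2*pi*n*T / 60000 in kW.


P = 2*pi*n*T / 60000
  = 2*pi * 540 * 634 / 60000
  = 2151111.32 / 60000
  = 35.85 kW


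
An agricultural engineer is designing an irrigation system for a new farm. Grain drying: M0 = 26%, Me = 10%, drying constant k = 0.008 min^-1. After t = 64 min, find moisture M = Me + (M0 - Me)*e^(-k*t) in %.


M = Me + (M0 - Me) * e^(-k*t)
  = 10 + (26 - 10) * e^(-0.008*64)
  = 10 + 16 * e^(-0.512)
  = 10 + 16 * 0.59930
  = 10 + 9.5887
  = 19.59%


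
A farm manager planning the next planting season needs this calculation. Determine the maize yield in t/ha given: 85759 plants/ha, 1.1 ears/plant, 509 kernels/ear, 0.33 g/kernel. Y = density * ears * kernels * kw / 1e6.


Y = density * ears * kernels * kw
  = 85759 * 1.1 * 509 * 0.33 g/ha
  = 15845433.15 g/ha
  = 15845.43 kg/ha = 15.85 t/ha


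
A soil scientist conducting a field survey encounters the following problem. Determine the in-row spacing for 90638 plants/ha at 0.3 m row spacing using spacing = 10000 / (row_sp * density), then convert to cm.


spacing = 10000 / (row_sp * density)
        = 10000 / (0.3 * 90638)
        = 10000 / 27191.40
        = 0.36776 m = 36.78 cm


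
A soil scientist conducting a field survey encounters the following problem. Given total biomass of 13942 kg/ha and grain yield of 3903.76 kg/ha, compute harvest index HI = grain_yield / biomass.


HI = grain_yield / biomass
   = 3903.76 / 13942
   = 0.28


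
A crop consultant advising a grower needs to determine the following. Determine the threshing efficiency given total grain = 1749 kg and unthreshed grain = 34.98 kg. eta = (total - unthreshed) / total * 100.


eta = (total - unthreshed) / total * 100
    = (1749 - 34.98) / 1749 * 100
    = 1714.02 / 1749 * 100
    = 98%


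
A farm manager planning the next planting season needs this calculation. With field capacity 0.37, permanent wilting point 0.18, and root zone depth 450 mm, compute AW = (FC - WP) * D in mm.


AW = (FC - WP) * D
   = (0.37 - 0.18) * 450
   = 0.19 * 450
   = 85.50 mm


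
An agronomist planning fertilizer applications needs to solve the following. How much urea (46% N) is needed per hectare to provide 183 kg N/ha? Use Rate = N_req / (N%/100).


Rate = N_required / (N_content / 100)
     = 183 / (46 / 100)
     = 183 / 0.46
     = 397.83 kg/ha


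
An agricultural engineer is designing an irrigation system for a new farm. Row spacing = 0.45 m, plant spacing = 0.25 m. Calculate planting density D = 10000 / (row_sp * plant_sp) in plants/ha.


D = 10000 / (row_sp * plant_sp)
  = 10000 / (0.45 * 0.25)
  = 10000 / 0.1125
  = 88888.89 plants/ha


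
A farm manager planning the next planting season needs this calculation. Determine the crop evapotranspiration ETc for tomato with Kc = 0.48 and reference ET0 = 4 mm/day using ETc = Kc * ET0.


ETc = Kc * ET0
    = 0.48 * 4
    = 1.92 mm/day


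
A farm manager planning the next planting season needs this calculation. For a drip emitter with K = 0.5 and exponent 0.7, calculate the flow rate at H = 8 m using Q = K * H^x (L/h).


Q = K * H^x
  = 0.5 * 8^0.7
  = 0.5 * 4.2871
  = 2.14 L/h


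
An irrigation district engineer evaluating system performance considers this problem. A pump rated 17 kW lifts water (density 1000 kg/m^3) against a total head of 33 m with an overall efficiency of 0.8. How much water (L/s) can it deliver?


Q = (P * 1000 * eta) / (rho * g * H)
  = (17 * 1000 * 0.8) / (1000 * 9.81 * 33)
  = 13600 / 323730
  = 0.04201 m^3/s = 42.01 L/s


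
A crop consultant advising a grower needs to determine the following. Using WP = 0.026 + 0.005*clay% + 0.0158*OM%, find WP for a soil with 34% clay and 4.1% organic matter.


WP = 0.026 + 0.005*34 + 0.0158*4.1
   = 0.026 + 0.1700 + 0.0648
   = 0.2608


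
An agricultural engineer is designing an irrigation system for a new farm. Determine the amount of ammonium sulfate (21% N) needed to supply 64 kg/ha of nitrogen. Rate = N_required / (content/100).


Rate = N_required / (N_content / 100)
     = 64 / (21 / 100)
     = 64 / 0.21
     = 304.76 kg/ha


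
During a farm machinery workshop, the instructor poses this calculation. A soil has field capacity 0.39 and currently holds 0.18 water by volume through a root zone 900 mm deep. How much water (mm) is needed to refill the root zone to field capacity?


SMD = (FC - theta) * D
    = (0.39 - 0.18) * 900
    = 0.210 * 900
    = 189 mm


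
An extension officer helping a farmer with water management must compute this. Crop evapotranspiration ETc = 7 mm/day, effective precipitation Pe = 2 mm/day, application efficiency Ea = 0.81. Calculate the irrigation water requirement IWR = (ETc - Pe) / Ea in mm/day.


IWR = (ETc - Pe) / Ea
    = (7 - 2) / 0.81
    = 5 / 0.81
    = 6.17 mm/day


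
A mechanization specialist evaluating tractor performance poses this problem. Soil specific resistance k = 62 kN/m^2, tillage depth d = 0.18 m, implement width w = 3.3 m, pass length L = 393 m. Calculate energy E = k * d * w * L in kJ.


E = k * d * w * L
  = 62 * 0.18 * 3.3 * 393
  = 14473.40 kJ


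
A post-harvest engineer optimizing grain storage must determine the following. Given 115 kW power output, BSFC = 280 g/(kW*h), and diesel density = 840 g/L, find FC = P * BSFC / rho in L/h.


FC = P * BSFC / rho_fuel
   = 115 * 280 / 840
   = 32200 / 840
   = 38.33 L/h


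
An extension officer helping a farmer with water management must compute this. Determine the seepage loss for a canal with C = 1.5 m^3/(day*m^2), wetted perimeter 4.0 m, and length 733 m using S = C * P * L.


S = C * P * L
  = 1.5 * 4.0 * 733
  = 4398 m^3/day


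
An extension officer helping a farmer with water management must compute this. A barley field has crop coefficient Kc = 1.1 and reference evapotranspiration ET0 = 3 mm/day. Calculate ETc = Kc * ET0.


ETc = Kc * ET0
    = 1.1 * 3
    = 3.30 mm/day


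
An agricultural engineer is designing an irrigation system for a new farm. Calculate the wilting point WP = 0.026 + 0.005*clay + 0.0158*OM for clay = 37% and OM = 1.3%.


WP = 0.026 + 0.005*37 + 0.0158*1.3
   = 0.026 + 0.1850 + 0.0205
   = 0.2315


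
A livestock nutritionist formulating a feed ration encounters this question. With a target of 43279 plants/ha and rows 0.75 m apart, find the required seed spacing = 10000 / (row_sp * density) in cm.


spacing = 10000 / (row_sp * density)
        = 10000 / (0.75 * 43279)
        = 10000 / 32459.25
        = 0.30808 m = 30.81 cm


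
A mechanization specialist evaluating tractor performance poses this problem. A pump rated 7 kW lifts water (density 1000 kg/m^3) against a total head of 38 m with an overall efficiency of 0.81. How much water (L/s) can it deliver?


Q = (P * 1000 * eta) / (rho * g * H)
  = (7 * 1000 * 0.81) / (1000 * 9.81 * 38)
  = 5670 / 372780
  = 0.01521 m^3/s = 15.21 L/s


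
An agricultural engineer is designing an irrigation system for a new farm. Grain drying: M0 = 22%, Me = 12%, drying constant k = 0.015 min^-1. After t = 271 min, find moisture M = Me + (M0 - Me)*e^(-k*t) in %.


M = Me + (M0 - Me) * e^(-k*t)
  = 12 + (22 - 12) * e^(-0.015*271)
  = 12 + 10 * e^(-4.065)
  = 12 + 10 * 0.01716
  = 12 + 0.1716
  = 12.17%


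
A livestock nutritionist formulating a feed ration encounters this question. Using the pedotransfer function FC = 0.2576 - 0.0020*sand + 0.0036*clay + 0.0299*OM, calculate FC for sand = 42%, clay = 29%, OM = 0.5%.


FC = 0.2576 - 0.0020*42 + 0.0036*29 + 0.0299*0.5
   = 0.2576 - 0.0840 + 0.1044 + 0.0150
   = 0.2930


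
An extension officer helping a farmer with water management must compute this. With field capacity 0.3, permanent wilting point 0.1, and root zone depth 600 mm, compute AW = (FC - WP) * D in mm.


AW = (FC - WP) * D
   = (0.3 - 0.1) * 600
   = 0.20 * 600
   = 120 mm


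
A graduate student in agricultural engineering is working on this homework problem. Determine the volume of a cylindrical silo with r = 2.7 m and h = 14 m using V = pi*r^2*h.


V = pi * r^2 * h
  = pi * 2.7^2 * 14
  = pi * 7.29 * 14
  = 320.63 m^3


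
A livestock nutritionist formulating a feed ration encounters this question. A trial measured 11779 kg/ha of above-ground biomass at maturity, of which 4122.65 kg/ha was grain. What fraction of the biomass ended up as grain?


HI = grain_yield / biomass
   = 4122.65 / 11779
   = 0.35


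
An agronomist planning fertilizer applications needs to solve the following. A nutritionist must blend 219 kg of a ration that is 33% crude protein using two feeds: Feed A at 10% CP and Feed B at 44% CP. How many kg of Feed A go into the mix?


parts_A = CP_b - target = 44 - 33 = 11
parts_B = target - CP_a = 33 - 10 = 23
total_parts = 11 + 23 = 34
Feed A = 219 * 11 / 34 = 70.85 kg
Feed B = 219 * 23 / 34 = 148.15 kg

70.85 kg
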